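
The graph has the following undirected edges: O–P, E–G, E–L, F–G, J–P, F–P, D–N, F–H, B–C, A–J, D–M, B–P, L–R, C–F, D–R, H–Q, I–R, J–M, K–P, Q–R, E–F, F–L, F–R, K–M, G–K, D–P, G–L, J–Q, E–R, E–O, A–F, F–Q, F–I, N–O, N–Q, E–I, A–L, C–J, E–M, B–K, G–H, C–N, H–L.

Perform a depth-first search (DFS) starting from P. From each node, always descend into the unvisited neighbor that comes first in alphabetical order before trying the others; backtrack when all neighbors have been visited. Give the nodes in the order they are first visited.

Visit P
P → B
B → C
C → F
F → A
A → J
J → M
M → D
D → N
N → O
O → E
E → G
G → H
H → L
L → R
R → I
R → Q
G → K

P B C F A J M D N O E G H L R I Q K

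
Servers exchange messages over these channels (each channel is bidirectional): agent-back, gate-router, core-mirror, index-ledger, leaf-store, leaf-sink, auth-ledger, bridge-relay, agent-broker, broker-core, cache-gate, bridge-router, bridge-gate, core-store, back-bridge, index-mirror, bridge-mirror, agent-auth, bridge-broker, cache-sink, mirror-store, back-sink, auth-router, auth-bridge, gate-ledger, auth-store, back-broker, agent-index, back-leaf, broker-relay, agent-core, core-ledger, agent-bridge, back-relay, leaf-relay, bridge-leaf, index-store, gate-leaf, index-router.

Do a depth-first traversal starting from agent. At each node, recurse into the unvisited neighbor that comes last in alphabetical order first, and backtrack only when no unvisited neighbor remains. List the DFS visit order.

Visit agent
agent → index
index → store
store → mirror
mirror → core
core → ledger
ledger → gate
gate → router
router → bridge
bridge → relay
relay → leaf
leaf → sink
sink → cache
sink → back
back → broker
bridge → auth

agent, index, store, mirror, core, ledger, gate, router, bridge, relay, leaf, sink, cache, back, broker, auth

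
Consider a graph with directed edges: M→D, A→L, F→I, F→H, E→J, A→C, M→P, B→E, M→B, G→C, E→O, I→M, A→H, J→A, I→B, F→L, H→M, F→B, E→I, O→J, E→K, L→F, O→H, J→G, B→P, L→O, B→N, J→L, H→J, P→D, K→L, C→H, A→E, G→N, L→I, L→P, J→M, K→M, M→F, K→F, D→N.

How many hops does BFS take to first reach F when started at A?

2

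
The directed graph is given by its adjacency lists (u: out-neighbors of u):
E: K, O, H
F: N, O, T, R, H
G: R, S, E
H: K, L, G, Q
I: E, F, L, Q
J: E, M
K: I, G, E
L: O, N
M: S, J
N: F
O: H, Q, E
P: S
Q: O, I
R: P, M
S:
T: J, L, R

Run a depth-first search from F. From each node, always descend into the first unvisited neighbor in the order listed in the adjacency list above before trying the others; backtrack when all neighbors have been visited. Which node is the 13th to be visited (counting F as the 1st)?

Visit F
F → N
F → O
O → H
H → K
K → I
I → E
I → L
I → Q
K → G
G → R
R → P
P → S
R → M
M → J
F → T

Visit order: F, N, O, H, K, I, E, L, Q, G, R, P, S, M, J, T

S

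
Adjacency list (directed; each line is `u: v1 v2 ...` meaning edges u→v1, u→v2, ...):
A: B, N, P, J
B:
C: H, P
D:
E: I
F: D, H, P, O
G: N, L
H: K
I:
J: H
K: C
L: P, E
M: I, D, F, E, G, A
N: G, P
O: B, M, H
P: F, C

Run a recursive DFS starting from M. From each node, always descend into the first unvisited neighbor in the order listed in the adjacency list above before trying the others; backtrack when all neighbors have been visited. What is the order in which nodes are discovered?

Visit M
M → I
M → D
M → F
F → H
H → K
K → C
C → P
F → O
O → B
M → E
M → G
G → N
G → L
M → A
A → J

M I D F H K C P O B E G N L A J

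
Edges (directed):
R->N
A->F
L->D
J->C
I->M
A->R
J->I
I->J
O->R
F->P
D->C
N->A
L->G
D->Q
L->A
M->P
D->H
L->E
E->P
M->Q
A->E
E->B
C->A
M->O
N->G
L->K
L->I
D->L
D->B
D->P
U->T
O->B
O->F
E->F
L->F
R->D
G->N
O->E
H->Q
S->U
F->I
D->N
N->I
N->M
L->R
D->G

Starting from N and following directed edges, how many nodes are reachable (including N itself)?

18

BFS from N visits: N, A, G, I, M, E, F, R, J, O, P, Q, B, D, C, H, L, K
Reachable nodes: 18 of 21 total.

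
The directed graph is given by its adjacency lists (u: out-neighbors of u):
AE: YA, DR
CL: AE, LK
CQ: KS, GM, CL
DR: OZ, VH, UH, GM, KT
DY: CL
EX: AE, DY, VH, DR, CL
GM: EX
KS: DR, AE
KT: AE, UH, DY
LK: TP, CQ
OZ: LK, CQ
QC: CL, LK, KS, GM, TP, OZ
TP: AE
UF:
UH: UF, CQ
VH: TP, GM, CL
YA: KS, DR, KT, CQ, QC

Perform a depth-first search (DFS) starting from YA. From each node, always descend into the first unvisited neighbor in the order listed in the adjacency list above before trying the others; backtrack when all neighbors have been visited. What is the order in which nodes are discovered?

Visit YA
YA → KS
KS → DR
DR → OZ
OZ → LK
LK → TP
TP → AE
LK → CQ
CQ → GM
GM → EX
EX → DY
DY → CL
EX → VH
DR → UH
UH → UF
DR → KT
YA → QC

YA -> KS -> DR -> OZ -> LK -> TP -> AE -> CQ -> GM -> EX -> DY -> CL -> VH -> UH -> UF -> KT -> QC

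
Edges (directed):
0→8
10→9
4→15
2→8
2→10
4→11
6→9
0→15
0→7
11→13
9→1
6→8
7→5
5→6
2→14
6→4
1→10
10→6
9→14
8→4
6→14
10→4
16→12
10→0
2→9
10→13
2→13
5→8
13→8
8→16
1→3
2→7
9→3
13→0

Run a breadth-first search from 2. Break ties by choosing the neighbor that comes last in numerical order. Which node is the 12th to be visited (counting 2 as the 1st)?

Visit 2; enqueue 14, 13, 10, 9, 8, 7 → queue [14, 13, 10, 9, 8, 7]
Visit 14 → queue [13, 10, 9, 8, 7]
Visit 13; enqueue 0 → queue [10, 9, 8, 7, 0]
Visit 10; enqueue 6, 4 → queue [9, 8, 7, 0, 6, 4]
Visit 9; enqueue 3, 1 → queue [8, 7, 0, 6, 4, 3, 1]
Visit 8; enqueue 16 → queue [7, 0, 6, 4, 3, 1, 16]
Visit 7; enqueue 5 → queue [0, 6, 4, 3, 1, 16, 5]
Visit 0; enqueue 15 → queue [6, 4, 3, 1, 16, 5, 15]
Visit 6 → queue [4, 3, 1, 16, 5, 15]
Visit 4; enqueue 11 → queue [3, 1, 16, 5, 15, 11]
Visit 3 → queue [1, 16, 5, 15, 11]
Visit 1 → queue [16, 5, 15, 11]
Visit 16; enqueue 12 → queue [5, 15, 11, 12]
Visit 5 → queue [15, 11, 12]
Visit 15 → queue [11, 12]
Visit 11 → queue [12]
Visit 12 → queue []

Visit order: 2, 14, 13, 10, 9, 8, 7, 0, 6, 4, 3, 1, 16, 5, 15, 11, 12

1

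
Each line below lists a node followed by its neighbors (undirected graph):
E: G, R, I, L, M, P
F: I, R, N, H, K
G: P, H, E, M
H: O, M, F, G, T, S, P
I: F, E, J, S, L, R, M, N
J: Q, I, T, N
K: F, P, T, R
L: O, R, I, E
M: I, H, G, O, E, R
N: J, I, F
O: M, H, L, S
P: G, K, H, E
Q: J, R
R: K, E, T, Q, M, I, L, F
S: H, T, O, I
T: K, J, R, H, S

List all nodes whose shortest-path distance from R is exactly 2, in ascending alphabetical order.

Level 0: R
Level 1: E, F, I, K, L, M, Q, T
Level 2: G, H, J, N, O, P, S

G, H, J, N, O, P, S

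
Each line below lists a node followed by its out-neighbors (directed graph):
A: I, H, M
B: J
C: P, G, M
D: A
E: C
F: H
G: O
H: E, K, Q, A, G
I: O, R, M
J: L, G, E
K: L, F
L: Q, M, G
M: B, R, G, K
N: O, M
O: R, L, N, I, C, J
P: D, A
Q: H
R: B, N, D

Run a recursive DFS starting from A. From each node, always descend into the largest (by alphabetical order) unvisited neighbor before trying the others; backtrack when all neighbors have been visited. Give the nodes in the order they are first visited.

A → M → R → N → O → L → Q → H → K → F → G → E → C → P → D → J → I → B

Visit A
A → M
M → R
R → N
N → O
O → L
L → Q
Q → H
H → K
K → F
H → G
H → E
E → C
C → P
P → D
O → J
O → I
R → B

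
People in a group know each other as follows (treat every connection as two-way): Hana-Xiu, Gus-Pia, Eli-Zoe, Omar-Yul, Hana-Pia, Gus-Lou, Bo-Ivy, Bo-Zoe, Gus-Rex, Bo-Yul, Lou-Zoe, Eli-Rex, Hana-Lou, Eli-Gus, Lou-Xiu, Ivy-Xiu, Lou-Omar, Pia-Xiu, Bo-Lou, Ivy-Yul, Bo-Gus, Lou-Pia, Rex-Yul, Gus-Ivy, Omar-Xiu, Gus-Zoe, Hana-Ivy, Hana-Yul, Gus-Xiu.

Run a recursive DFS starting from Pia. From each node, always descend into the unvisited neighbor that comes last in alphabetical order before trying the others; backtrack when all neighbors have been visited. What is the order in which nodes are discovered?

Visit Pia
Pia → Xiu
Xiu → Omar
Omar → Yul
Yul → Rex
Rex → Gus
Gus → Zoe
Zoe → Lou
Lou → Hana
Hana → Ivy
Ivy → Bo
Zoe → Eli

Pia, Xiu, Omar, Yul, Rex, Gus, Zoe, Lou, Hana, Ivy, Bo, Eli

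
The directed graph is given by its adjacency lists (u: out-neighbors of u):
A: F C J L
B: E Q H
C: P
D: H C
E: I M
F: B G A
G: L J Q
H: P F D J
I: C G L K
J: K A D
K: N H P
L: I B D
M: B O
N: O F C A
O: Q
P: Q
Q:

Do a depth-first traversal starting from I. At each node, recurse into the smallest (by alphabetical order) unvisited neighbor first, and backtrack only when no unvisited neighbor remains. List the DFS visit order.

Visit I
I → C
C → P
P → Q
I → G
G → J
J → A
A → F
F → B
B → E
E → M
M → O
B → H
H → D
A → L
J → K
K → N

I, C, P, Q, G, J, A, F, B, E, M, O, H, D, L, K, N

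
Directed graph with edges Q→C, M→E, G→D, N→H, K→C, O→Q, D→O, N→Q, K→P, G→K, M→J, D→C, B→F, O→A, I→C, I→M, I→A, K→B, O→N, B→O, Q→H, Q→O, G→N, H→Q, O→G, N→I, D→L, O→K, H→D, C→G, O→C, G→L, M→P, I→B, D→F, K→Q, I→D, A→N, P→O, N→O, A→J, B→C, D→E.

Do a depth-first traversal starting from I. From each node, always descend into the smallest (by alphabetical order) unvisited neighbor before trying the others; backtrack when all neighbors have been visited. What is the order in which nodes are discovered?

I, A, J, N, H, D, C, G, K, B, F, O, Q, P, L, E, M

Visit I
I → A
A → J
A → N
N → H
H → D
D → C
C → G
G → K
K → B
B → F
B → O
O → Q
K → P
G → L
D → E
I → M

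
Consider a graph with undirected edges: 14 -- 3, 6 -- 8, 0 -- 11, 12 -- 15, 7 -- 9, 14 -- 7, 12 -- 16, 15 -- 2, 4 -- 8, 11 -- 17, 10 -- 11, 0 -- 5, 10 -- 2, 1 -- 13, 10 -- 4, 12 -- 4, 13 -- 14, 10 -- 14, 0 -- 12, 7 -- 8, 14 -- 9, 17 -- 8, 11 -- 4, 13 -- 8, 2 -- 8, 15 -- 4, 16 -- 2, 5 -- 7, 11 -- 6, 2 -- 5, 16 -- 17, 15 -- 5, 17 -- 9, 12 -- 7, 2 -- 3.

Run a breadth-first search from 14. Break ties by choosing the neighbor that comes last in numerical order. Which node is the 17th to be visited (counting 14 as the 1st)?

15

Visit 14; enqueue 13, 10, 9, 7, 3 → queue [13, 10, 9, 7, 3]
Visit 13; enqueue 8, 1 → queue [10, 9, 7, 3, 8, 1]
Visit 10; enqueue 11, 4, 2 → queue [9, 7, 3, 8, 1, 11, 4, 2]
Visit 9; enqueue 17 → queue [7, 3, 8, 1, 11, 4, 2, 17]
Visit 7; enqueue 12, 5 → queue [3, 8, 1, 11, 4, 2, 17, 12, 5]
Visit 3 → queue [8, 1, 11, 4, 2, 17, 12, 5]
Visit 8; enqueue 6 → queue [1, 11, 4, 2, 17, 12, 5, 6]
Visit 1 → queue [11, 4, 2, 17, 12, 5, 6]
Visit 11; enqueue 0 → queue [4, 2, 17, 12, 5, 6, 0]
Visit 4; enqueue 15 → queue [2, 17, 12, 5, 6, 0, 15]
Visit 2; enqueue 16 → queue [17, 12, 5, 6, 0, 15, 16]
Visit 17 → queue [12, 5, 6, 0, 15, 16]
Visit 12 → queue [5, 6, 0, 15, 16]
Visit 5 → queue [6, 0, 15, 16]
Visit 6 → queue [0, 15, 16]
Visit 0 → queue [15, 16]
Visit 15 → queue [16]
Visit 16 → queue []

Visit order: 14, 13, 10, 9, 7, 3, 8, 1, 11, 4, 2, 17, 12, 5, 6, 0, 15, 16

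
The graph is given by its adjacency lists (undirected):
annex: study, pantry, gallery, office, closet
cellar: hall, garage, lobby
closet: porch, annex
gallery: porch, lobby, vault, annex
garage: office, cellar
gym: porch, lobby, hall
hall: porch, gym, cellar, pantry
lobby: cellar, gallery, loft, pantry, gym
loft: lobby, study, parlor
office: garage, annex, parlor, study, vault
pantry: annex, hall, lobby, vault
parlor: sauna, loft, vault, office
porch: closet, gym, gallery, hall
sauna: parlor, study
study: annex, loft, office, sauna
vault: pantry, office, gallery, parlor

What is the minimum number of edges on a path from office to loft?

Level 0: office
Level 1: annex, garage, parlor, study, vault
Level 2: cellar, closet, gallery, loft, pantry, sauna
Level 3: hall, lobby, porch
Level 4: gym
loft first appears at level 2.

2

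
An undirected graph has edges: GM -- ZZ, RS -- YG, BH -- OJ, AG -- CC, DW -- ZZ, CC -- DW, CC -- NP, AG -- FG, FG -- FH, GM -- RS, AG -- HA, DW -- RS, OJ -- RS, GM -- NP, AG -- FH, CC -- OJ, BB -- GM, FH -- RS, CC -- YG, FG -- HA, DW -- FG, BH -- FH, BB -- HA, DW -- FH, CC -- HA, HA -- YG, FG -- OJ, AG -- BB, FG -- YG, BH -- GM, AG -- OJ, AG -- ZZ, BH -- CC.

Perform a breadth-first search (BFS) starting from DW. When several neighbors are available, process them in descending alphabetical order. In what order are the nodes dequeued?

Visit DW; enqueue ZZ, RS, FH, FG, CC → queue [ZZ, RS, FH, FG, CC]
Visit ZZ; enqueue GM, AG → queue [RS, FH, FG, CC, GM, AG]
Visit RS; enqueue YG, OJ → queue [FH, FG, CC, GM, AG, YG, OJ]
Visit FH; enqueue BH → queue [FG, CC, GM, AG, YG, OJ, BH]
Visit FG; enqueue HA → queue [CC, GM, AG, YG, OJ, BH, HA]
Visit CC; enqueue NP → queue [GM, AG, YG, OJ, BH, HA, NP]
Visit GM; enqueue BB → queue [AG, YG, OJ, BH, HA, NP, BB]
Visit AG → queue [YG, OJ, BH, HA, NP, BB]
Visit YG → queue [OJ, BH, HA, NP, BB]
Visit OJ → queue [BH, HA, NP, BB]
Visit BH → queue [HA, NP, BB]
Visit HA → queue [NP, BB]
Visit NP → queue [BB]
Visit BB → queue []

DW ZZ RS FH FG CC GM AG YG OJ BH HA NP BB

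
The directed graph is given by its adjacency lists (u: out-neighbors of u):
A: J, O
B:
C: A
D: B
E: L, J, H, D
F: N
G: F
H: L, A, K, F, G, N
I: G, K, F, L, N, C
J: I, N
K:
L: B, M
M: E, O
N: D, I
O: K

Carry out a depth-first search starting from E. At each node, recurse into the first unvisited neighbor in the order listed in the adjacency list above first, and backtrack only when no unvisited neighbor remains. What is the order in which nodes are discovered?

E → L → B → M → O → K → J → I → G → F → N → D → C → A → H

Visit E
E → L
L → B
L → M
M → O
O → K
E → J
J → I
I → G
G → F
F → N
N → D
I → C
C → A
E → H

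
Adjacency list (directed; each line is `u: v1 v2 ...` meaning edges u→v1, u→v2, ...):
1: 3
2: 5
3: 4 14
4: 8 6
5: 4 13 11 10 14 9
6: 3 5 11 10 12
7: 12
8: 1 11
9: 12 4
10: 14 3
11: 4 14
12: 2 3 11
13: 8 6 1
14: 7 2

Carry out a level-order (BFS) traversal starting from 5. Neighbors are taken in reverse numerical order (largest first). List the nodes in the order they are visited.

Visit 5; enqueue 14, 13, 11, 10, 9, 4 → queue [14, 13, 11, 10, 9, 4]
Visit 14; enqueue 7, 2 → queue [13, 11, 10, 9, 4, 7, 2]
Visit 13; enqueue 8, 6, 1 → queue [11, 10, 9, 4, 7, 2, 8, 6, 1]
Visit 11 → queue [10, 9, 4, 7, 2, 8, 6, 1]
Visit 10; enqueue 3 → queue [9, 4, 7, 2, 8, 6, 1, 3]
Visit 9; enqueue 12 → queue [4, 7, 2, 8, 6, 1, 3, 12]
Visit 4 → queue [7, 2, 8, 6, 1, 3, 12]
Visit 7 → queue [2, 8, 6, 1, 3, 12]
Visit 2 → queue [8, 6, 1, 3, 12]
Visit 8 → queue [6, 1, 3, 12]
Visit 6 → queue [1, 3, 12]
Visit 1 → queue [3, 12]
Visit 3 → queue [12]
Visit 12 → queue []

5 → 14 → 13 → 11 → 10 → 9 → 4 → 7 → 2 → 8 → 6 → 1 → 3 → 12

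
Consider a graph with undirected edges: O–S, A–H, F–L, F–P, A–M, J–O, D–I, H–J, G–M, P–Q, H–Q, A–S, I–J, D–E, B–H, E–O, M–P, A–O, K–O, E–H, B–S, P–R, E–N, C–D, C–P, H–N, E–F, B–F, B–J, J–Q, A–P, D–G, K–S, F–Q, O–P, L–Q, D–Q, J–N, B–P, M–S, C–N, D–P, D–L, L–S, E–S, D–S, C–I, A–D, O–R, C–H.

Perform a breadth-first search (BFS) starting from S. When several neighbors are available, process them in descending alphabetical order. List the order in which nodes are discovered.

S, O, M, L, K, E, D, B, A, R, P, J, G, Q, F, N, H, I, C

Visit S; enqueue O, M, L, K, E, D, B, A → queue [O, M, L, K, E, D, B, A]
Visit O; enqueue R, P, J → queue [M, L, K, E, D, B, A, R, P, J]
Visit M; enqueue G → queue [L, K, E, D, B, A, R, P, J, G]
Visit L; enqueue Q, F → queue [K, E, D, B, A, R, P, J, G, Q, F]
Visit K → queue [E, D, B, A, R, P, J, G, Q, F]
Visit E; enqueue N, H → queue [D, B, A, R, P, J, G, Q, F, N, H]
Visit D; enqueue I, C → queue [B, A, R, P, J, G, Q, F, N, H, I, C]
Visit B → queue [A, R, P, J, G, Q, F, N, H, I, C]
Visit A → queue [R, P, J, G, Q, F, N, H, I, C]
Visit R → queue [P, J, G, Q, F, N, H, I, C]
Visit P → queue [J, G, Q, F, N, H, I, C]
Visit J → queue [G, Q, F, N, H, I, C]
Visit G → queue [Q, F, N, H, I, C]
Visit Q → queue [F, N, H, I, C]
Visit F → queue [N, H, I, C]
Visit N → queue [H, I, C]
Visit H → queue [I, C]
Visit I → queue [C]
Visit C → queue []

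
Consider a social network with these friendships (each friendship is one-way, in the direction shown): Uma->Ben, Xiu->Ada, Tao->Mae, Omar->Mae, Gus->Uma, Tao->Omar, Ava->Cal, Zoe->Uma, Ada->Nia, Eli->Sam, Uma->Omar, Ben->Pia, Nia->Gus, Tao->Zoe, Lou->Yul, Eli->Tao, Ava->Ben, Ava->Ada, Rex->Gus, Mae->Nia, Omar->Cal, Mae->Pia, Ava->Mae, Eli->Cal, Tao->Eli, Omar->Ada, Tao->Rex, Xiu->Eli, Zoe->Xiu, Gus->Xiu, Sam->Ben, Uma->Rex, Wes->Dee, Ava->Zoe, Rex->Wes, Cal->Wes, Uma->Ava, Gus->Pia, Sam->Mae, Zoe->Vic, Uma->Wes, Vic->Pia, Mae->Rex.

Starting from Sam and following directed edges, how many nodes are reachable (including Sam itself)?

19

BFS from Sam visits: Sam, Ben, Mae, Pia, Nia, Rex, Gus, Wes, Uma, Xiu, Dee, Ava, Omar, Ada, Eli, Cal, Zoe, Tao, Vic
Reachable nodes: 19 of 21 total.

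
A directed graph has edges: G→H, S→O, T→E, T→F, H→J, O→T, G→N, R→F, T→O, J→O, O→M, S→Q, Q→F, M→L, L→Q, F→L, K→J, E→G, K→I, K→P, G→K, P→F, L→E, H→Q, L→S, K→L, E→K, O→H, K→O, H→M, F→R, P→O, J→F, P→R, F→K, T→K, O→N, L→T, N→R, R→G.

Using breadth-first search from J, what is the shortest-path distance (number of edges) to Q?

3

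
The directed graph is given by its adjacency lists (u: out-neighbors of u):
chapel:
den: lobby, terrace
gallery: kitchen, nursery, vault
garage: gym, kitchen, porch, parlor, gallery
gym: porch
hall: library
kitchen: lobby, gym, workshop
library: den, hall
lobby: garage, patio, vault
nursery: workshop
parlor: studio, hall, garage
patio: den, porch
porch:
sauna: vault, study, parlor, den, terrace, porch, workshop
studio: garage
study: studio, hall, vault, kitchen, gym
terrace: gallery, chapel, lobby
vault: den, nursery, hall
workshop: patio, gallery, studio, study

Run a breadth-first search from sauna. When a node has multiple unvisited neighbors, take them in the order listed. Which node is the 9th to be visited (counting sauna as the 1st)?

Visit sauna; enqueue vault, study, parlor, den, terrace, porch, workshop → queue [vault, study, parlor, den, terrace, porch, workshop]
Visit vault; enqueue nursery, hall → queue [study, parlor, den, terrace, porch, workshop, nursery, hall]
Visit study; enqueue studio, kitchen, gym → queue [parlor, den, terrace, porch, workshop, nursery, hall, studio, kitchen, gym]
Visit parlor; enqueue garage → queue [den, terrace, porch, workshop, nursery, hall, studio, kitchen, gym, garage]
Visit den; enqueue lobby → queue [terrace, porch, workshop, nursery, hall, studio, kitchen, gym, garage, lobby]
Visit terrace; enqueue gallery, chapel → queue [porch, workshop, nursery, hall, studio, kitchen, gym, garage, lobby, gallery, chapel]
Visit porch → queue [workshop, nursery, hall, studio, kitchen, gym, garage, lobby, gallery, chapel]
Visit workshop; enqueue patio → queue [nursery, hall, studio, kitchen, gym, garage, lobby, gallery, chapel, patio]
Visit nursery → queue [hall, studio, kitchen, gym, garage, lobby, gallery, chapel, patio]
Visit hall; enqueue library → queue [studio, kitchen, gym, garage, lobby, gallery, chapel, patio, library]
Visit studio → queue [kitchen, gym, garage, lobby, gallery, chapel, patio, library]
Visit kitchen → queue [gym, garage, lobby, gallery, chapel, patio, library]
Visit gym → queue [garage, lobby, gallery, chapel, patio, library]
Visit garage → queue [lobby, gallery, chapel, patio, library]
Visit lobby → queue [gallery, chapel, patio, library]
Visit gallery → queue [chapel, patio, library]
Visit chapel → queue [patio, library]
Visit patio → queue [library]
Visit library → queue []

Visit order: sauna, vault, study, parlor, den, terrace, porch, workshop, nursery, hall, studio, kitchen, gym, garage, lobby, gallery, chapel, patio, library

nursery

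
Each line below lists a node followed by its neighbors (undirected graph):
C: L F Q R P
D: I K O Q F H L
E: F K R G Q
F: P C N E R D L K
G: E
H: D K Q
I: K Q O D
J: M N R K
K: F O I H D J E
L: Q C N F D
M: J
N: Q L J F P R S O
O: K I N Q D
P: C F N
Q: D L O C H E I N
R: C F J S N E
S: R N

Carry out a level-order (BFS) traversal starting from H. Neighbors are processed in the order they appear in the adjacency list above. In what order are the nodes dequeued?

Visit H; enqueue D, K, Q → queue [D, K, Q]
Visit D; enqueue I, O, F, L → queue [K, Q, I, O, F, L]
Visit K; enqueue J, E → queue [Q, I, O, F, L, J, E]
Visit Q; enqueue C, N → queue [I, O, F, L, J, E, C, N]
Visit I → queue [O, F, L, J, E, C, N]
Visit O → queue [F, L, J, E, C, N]
Visit F; enqueue P, R → queue [L, J, E, C, N, P, R]
Visit L → queue [J, E, C, N, P, R]
Visit J; enqueue M → queue [E, C, N, P, R, M]
Visit E; enqueue G → queue [C, N, P, R, M, G]
Visit C → queue [N, P, R, M, G]
Visit N; enqueue S → queue [P, R, M, G, S]
Visit P → queue [R, M, G, S]
Visit R → queue [M, G, S]
Visit M → queue [G, S]
Visit G → queue [S]
Visit S → queue []

H -> D -> K -> Q -> I -> O -> F -> L -> J -> E -> C -> N -> P -> R -> M -> G -> S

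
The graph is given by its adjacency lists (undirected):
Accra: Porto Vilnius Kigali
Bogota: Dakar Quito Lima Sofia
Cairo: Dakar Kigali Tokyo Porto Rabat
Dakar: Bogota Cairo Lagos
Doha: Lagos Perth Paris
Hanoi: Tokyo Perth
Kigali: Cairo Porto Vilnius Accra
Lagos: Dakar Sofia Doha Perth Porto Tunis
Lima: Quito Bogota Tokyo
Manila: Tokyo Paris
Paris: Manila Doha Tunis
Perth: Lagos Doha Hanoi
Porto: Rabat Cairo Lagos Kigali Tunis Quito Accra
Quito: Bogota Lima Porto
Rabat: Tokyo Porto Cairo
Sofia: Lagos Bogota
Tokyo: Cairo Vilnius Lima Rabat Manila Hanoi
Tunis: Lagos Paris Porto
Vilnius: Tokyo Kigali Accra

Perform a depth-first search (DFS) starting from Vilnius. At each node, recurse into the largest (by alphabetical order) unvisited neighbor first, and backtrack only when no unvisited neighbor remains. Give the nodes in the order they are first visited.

Visit Vilnius
Vilnius → Tokyo
Tokyo → Rabat
Rabat → Porto
Porto → Tunis
Tunis → Paris
Paris → Manila
Paris → Doha
Doha → Perth
Perth → Lagos
Lagos → Sofia
Sofia → Bogota
Bogota → Quito
Quito → Lima
Bogota → Dakar
Dakar → Cairo
Cairo → Kigali
Kigali → Accra
Perth → Hanoi

Vilnius → Tokyo → Rabat → Porto → Tunis → Paris → Manila → Doha → Perth → Lagos → Sofia → Bogota → Quito → Lima → Dakar → Cairo → Kigali → Accra → Hanoi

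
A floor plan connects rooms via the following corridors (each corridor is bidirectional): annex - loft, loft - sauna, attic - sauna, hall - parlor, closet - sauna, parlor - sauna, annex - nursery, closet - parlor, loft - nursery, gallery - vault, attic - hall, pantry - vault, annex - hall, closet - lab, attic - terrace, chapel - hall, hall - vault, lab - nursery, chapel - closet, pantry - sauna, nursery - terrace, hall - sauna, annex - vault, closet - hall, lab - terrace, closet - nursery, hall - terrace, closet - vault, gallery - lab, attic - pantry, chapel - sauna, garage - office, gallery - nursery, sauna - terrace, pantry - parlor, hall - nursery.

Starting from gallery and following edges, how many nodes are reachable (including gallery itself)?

BFS from gallery visits: gallery, vault, nursery, lab, pantry, hall, closet, annex, terrace, loft, sauna, parlor, attic, chapel
Reachable nodes: 14 of 16 total.

14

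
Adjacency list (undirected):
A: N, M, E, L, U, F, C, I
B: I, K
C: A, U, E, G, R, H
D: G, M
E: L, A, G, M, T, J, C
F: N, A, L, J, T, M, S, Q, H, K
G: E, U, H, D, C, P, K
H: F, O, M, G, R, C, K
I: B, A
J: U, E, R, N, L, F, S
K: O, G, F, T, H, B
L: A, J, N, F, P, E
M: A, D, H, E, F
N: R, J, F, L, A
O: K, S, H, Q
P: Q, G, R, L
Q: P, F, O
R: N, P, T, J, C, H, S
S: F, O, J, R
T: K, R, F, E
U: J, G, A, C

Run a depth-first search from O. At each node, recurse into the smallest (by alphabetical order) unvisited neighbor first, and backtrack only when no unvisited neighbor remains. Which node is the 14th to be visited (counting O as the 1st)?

P

Visit O
O → H
H → C
C → A
A → E
E → G
G → D
D → M
M → F
F → J
J → L
L → N
N → R
R → P
P → Q
R → S
R → T
T → K
K → B
B → I
J → U

Visit order: O, H, C, A, E, G, D, M, F, J, L, N, R, P, Q, S, T, K, B, I, U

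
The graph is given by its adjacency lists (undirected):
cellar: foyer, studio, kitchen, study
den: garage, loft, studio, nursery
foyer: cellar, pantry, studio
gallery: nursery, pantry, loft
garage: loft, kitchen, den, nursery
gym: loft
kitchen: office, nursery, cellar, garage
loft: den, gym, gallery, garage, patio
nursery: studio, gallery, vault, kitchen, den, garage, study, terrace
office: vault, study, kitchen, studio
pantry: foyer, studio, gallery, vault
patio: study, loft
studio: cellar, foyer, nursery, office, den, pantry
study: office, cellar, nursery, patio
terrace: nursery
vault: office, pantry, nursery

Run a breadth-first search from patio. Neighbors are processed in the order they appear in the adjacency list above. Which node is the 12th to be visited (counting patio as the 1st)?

Visit patio; enqueue study, loft → queue [study, loft]
Visit study; enqueue office, cellar, nursery → queue [loft, office, cellar, nursery]
Visit loft; enqueue den, gym, gallery, garage → queue [office, cellar, nursery, den, gym, gallery, garage]
Visit office; enqueue vault, kitchen, studio → queue [cellar, nursery, den, gym, gallery, garage, vault, kitchen, studio]
Visit cellar; enqueue foyer → queue [nursery, den, gym, gallery, garage, vault, kitchen, studio, foyer]
Visit nursery; enqueue terrace → queue [den, gym, gallery, garage, vault, kitchen, studio, foyer, terrace]
Visit den → queue [gym, gallery, garage, vault, kitchen, studio, foyer, terrace]
Visit gym → queue [gallery, garage, vault, kitchen, studio, foyer, terrace]
Visit gallery; enqueue pantry → queue [garage, vault, kitchen, studio, foyer, terrace, pantry]
Visit garage → queue [vault, kitchen, studio, foyer, terrace, pantry]
Visit vault → queue [kitchen, studio, foyer, terrace, pantry]
Visit kitchen → queue [studio, foyer, terrace, pantry]
Visit studio → queue [foyer, terrace, pantry]
Visit foyer → queue [terrace, pantry]
Visit terrace → queue [pantry]
Visit pantry → queue []

Visit order: patio, study, loft, office, cellar, nursery, den, gym, gallery, garage, vault, kitchen, studio, foyer, terrace, pantry

kitchen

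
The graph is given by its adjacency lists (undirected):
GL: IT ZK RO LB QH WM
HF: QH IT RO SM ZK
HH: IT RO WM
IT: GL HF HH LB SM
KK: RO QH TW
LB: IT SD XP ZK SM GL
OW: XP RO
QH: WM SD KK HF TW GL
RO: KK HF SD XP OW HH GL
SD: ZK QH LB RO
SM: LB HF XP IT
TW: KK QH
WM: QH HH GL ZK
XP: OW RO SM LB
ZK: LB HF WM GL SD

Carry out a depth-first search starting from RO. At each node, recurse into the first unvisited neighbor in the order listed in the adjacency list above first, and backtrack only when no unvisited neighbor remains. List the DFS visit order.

RO, KK, QH, WM, HH, IT, GL, ZK, LB, SD, XP, OW, SM, HF, TW

Visit RO
RO → KK
KK → QH
QH → WM
WM → HH
HH → IT
IT → GL
GL → ZK
ZK → LB
LB → SD
LB → XP
XP → OW
XP → SM
SM → HF
QH → TW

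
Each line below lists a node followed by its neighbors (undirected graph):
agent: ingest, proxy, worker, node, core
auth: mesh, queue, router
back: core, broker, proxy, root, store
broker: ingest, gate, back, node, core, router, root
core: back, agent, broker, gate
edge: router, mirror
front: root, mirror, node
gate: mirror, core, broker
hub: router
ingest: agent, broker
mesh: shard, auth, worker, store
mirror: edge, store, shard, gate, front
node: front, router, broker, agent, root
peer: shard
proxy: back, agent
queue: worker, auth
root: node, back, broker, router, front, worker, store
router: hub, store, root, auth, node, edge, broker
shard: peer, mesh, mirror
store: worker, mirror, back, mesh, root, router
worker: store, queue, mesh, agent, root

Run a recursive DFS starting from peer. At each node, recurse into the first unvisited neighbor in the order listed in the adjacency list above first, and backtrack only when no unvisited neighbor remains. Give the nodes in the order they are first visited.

peer, shard, mesh, auth, queue, worker, store, mirror, edge, router, hub, root, node, front, broker, ingest, agent, proxy, back, core, gate

Visit peer
peer → shard
shard → mesh
mesh → auth
auth → queue
queue → worker
worker → store
store → mirror
mirror → edge
edge → router
router → hub
router → root
root → node
node → front
node → broker
broker → ingest
ingest → agent
agent → proxy
proxy → back
back → core
core → gate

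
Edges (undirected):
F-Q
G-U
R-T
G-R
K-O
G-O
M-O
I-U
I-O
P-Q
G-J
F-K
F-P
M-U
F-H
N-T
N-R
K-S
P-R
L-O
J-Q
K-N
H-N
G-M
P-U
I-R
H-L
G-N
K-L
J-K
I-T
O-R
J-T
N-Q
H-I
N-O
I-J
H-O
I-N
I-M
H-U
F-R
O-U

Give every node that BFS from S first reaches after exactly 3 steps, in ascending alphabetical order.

G, H, I, M, P, Q, R, T, U

Level 0: S
Level 1: K
Level 2: F, J, L, N, O
Level 3: G, H, I, M, P, Q, R, T, U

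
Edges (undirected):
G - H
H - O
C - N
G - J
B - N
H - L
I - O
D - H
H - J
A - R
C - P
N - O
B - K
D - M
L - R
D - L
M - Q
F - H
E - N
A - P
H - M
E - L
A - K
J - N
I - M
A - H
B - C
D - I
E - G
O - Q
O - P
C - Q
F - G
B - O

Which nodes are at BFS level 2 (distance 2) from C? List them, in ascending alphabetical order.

Level 0: C
Level 1: B, N, P, Q
Level 2: A, E, J, K, M, O
Level 3: D, G, H, I, L, R
Level 4: F

A, E, J, K, M, O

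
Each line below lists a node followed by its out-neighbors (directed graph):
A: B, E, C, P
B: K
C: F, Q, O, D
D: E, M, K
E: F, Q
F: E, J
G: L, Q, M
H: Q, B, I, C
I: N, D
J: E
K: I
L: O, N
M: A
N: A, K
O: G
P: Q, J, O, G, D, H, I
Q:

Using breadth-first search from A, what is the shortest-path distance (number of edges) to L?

Level 0: A
Level 1: B, C, E, P
Level 2: D, F, G, H, I, J, K, O, Q
Level 3: L, M, N
L first appears at level 3.

3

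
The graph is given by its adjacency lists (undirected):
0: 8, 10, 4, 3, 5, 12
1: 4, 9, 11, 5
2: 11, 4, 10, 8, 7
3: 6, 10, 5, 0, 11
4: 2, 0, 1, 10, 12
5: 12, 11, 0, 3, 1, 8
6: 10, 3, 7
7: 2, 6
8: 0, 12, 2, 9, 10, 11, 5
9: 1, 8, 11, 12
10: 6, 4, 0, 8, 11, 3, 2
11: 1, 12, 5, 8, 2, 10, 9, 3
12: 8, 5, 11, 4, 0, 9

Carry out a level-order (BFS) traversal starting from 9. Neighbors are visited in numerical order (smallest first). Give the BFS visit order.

Visit 9; enqueue 1, 8, 11, 12 → queue [1, 8, 11, 12]
Visit 1; enqueue 4, 5 → queue [8, 11, 12, 4, 5]
Visit 8; enqueue 0, 2, 10 → queue [11, 12, 4, 5, 0, 2, 10]
Visit 11; enqueue 3 → queue [12, 4, 5, 0, 2, 10, 3]
Visit 12 → queue [4, 5, 0, 2, 10, 3]
Visit 4 → queue [5, 0, 2, 10, 3]
Visit 5 → queue [0, 2, 10, 3]
Visit 0 → queue [2, 10, 3]
Visit 2; enqueue 7 → queue [10, 3, 7]
Visit 10; enqueue 6 → queue [3, 7, 6]
Visit 3 → queue [7, 6]
Visit 7 → queue [6]
Visit 6 → queue []

9, 1, 8, 11, 12, 4, 5, 0, 2, 10, 3, 7, 6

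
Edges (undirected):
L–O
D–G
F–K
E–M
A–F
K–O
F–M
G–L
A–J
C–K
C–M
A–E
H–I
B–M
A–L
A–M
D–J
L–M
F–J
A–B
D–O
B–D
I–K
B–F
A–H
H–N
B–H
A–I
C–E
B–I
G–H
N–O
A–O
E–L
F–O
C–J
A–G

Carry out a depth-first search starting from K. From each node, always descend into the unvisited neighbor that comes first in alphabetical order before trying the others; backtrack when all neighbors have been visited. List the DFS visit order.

K → C → E → A → B → D → G → H → I → N → O → F → J → M → L

Visit K
K → C
C → E
E → A
A → B
B → D
D → G
G → H
H → I
H → N
N → O
O → F
F → J
F → M
M → L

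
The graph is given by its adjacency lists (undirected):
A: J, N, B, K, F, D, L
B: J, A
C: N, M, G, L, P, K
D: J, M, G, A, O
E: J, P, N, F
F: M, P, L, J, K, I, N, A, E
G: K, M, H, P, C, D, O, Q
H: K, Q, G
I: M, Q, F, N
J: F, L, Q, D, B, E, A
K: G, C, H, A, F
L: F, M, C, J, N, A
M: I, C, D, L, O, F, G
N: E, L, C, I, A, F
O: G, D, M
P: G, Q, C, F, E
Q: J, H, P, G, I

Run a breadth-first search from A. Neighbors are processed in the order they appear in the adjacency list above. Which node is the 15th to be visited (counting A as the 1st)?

M

Visit A; enqueue J, N, B, K, F, D, L → queue [J, N, B, K, F, D, L]
Visit J; enqueue Q, E → queue [N, B, K, F, D, L, Q, E]
Visit N; enqueue C, I → queue [B, K, F, D, L, Q, E, C, I]
Visit B → queue [K, F, D, L, Q, E, C, I]
Visit K; enqueue G, H → queue [F, D, L, Q, E, C, I, G, H]
Visit F; enqueue M, P → queue [D, L, Q, E, C, I, G, H, M, P]
Visit D; enqueue O → queue [L, Q, E, C, I, G, H, M, P, O]
Visit L → queue [Q, E, C, I, G, H, M, P, O]
Visit Q → queue [E, C, I, G, H, M, P, O]
Visit E → queue [C, I, G, H, M, P, O]
Visit C → queue [I, G, H, M, P, O]
Visit I → queue [G, H, M, P, O]
Visit G → queue [H, M, P, O]
Visit H → queue [M, P, O]
Visit M → queue [P, O]
Visit P → queue [O]
Visit O → queue []

Visit order: A, J, N, B, K, F, D, L, Q, E, C, I, G, H, M, P, O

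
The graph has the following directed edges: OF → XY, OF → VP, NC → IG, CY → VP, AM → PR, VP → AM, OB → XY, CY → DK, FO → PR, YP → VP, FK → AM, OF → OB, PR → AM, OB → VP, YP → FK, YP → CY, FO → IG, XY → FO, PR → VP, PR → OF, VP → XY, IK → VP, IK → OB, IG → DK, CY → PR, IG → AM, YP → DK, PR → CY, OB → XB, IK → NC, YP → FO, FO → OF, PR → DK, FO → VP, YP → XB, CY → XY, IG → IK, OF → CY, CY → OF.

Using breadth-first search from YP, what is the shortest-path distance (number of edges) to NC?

Level 0: YP
Level 1: CY, DK, FK, FO, VP, XB
Level 2: AM, IG, OF, PR, XY
Level 3: IK, OB
Level 4: NC
NC first appears at level 4.

4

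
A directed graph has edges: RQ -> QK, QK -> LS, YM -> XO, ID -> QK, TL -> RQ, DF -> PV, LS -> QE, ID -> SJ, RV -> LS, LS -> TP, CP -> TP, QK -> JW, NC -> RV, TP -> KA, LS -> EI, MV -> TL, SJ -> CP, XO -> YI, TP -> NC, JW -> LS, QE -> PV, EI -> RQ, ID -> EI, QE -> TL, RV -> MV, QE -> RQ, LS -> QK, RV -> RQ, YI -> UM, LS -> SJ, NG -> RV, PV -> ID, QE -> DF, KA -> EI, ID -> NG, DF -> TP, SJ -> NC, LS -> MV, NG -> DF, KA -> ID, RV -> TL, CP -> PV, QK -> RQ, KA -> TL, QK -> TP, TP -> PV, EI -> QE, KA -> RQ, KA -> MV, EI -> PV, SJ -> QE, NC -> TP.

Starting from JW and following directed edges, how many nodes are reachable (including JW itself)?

18

BFS from JW visits: JW, LS, EI, MV, QE, QK, SJ, TP, PV, RQ, TL, DF, CP, NC, KA, ID, RV, NG
Reachable nodes: 18 of 22 total.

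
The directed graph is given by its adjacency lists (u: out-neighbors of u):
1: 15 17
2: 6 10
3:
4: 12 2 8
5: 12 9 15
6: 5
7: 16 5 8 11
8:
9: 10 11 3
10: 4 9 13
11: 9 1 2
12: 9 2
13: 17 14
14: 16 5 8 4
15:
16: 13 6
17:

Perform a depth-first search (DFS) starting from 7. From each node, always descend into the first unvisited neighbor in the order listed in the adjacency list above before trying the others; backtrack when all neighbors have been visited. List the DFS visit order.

7 -> 16 -> 13 -> 17 -> 14 -> 5 -> 12 -> 9 -> 10 -> 4 -> 2 -> 6 -> 8 -> 11 -> 1 -> 15 -> 3

Visit 7
7 → 16
16 → 13
13 → 17
13 → 14
14 → 5
5 → 12
12 → 9
9 → 10
10 → 4
4 → 2
2 → 6
4 → 8
9 → 11
11 → 1
1 → 15
9 → 3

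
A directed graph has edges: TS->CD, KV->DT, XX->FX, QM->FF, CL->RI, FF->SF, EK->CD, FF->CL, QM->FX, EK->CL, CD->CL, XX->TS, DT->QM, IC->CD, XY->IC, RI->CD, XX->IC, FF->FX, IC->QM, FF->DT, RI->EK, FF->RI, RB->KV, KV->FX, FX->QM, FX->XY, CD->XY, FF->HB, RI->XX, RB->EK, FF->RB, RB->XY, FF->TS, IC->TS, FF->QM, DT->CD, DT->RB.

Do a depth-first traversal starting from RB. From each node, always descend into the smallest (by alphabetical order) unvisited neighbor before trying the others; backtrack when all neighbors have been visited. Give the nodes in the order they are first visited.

Visit RB
RB → EK
EK → CD
CD → CL
CL → RI
RI → XX
XX → FX
FX → QM
QM → FF
FF → DT
FF → HB
FF → SF
FF → TS
FX → XY
XY → IC
RB → KV

RB, EK, CD, CL, RI, XX, FX, QM, FF, DT, HB, SF, TS, XY, IC, KV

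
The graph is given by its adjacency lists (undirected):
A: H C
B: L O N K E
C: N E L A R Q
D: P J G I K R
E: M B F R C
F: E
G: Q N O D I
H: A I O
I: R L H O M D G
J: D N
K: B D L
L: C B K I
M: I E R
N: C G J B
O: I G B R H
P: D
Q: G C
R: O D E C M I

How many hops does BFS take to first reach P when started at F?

Level 0: F
Level 1: E
Level 2: B, C, M, R
Level 3: A, D, I, K, L, N, O, Q
Level 4: G, H, J, P
P first appears at level 4.

4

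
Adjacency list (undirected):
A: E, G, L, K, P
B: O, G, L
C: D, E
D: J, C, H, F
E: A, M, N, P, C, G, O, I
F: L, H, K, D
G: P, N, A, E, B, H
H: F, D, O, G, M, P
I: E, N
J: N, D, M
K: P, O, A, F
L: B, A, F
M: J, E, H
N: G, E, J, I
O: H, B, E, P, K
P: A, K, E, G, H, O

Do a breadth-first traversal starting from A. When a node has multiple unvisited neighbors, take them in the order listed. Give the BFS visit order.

Visit A; enqueue E, G, L, K, P → queue [E, G, L, K, P]
Visit E; enqueue M, N, C, O, I → queue [G, L, K, P, M, N, C, O, I]
Visit G; enqueue B, H → queue [L, K, P, M, N, C, O, I, B, H]
Visit L; enqueue F → queue [K, P, M, N, C, O, I, B, H, F]
Visit K → queue [P, M, N, C, O, I, B, H, F]
Visit P → queue [M, N, C, O, I, B, H, F]
Visit M; enqueue J → queue [N, C, O, I, B, H, F, J]
Visit N → queue [C, O, I, B, H, F, J]
Visit C; enqueue D → queue [O, I, B, H, F, J, D]
Visit O → queue [I, B, H, F, J, D]
Visit I → queue [B, H, F, J, D]
Visit B → queue [H, F, J, D]
Visit H → queue [F, J, D]
Visit F → queue [J, D]
Visit J → queue [D]
Visit D → queue []

A -> E -> G -> L -> K -> P -> M -> N -> C -> O -> I -> B -> H -> F -> J -> D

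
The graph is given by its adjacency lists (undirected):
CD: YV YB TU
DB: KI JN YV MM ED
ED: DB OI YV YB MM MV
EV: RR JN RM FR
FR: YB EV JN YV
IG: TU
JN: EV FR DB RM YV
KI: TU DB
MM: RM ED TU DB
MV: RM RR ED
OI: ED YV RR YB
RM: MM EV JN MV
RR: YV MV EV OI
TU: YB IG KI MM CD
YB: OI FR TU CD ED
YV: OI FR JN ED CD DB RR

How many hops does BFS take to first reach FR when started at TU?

Level 0: TU
Level 1: CD, IG, KI, MM, YB
Level 2: DB, ED, FR, OI, RM, YV
Level 3: EV, JN, MV, RR
FR first appears at level 2.

2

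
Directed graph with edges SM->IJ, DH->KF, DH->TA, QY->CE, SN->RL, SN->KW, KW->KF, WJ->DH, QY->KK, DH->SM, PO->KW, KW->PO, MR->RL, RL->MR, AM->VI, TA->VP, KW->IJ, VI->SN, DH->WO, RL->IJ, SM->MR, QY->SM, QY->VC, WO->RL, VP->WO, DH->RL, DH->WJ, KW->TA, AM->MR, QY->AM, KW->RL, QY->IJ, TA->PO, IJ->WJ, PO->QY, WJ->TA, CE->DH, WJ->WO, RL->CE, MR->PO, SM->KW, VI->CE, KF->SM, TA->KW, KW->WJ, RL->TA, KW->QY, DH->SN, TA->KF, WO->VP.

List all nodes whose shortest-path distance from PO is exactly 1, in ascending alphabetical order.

KW, QY

Level 0: PO
Level 1: KW, QY
Level 2: AM, CE, IJ, KF, KK, RL, SM, TA, VC, WJ
Level 3: DH, MR, VI, VP, WO
Level 4: SN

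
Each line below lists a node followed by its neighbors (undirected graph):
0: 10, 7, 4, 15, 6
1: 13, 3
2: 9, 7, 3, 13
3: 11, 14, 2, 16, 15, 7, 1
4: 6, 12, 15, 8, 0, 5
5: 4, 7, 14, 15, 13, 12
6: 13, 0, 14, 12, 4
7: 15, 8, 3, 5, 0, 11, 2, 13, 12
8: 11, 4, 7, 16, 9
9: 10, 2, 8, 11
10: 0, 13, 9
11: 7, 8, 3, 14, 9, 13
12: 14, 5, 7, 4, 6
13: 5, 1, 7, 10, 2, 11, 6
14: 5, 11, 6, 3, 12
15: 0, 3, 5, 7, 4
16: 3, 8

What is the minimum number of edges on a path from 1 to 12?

3

Level 0: 1
Level 1: 3, 13
Level 2: 2, 5, 6, 7, 10, 11, 14, 15, 16
Level 3: 0, 4, 8, 9, 12
12 first appears at level 3.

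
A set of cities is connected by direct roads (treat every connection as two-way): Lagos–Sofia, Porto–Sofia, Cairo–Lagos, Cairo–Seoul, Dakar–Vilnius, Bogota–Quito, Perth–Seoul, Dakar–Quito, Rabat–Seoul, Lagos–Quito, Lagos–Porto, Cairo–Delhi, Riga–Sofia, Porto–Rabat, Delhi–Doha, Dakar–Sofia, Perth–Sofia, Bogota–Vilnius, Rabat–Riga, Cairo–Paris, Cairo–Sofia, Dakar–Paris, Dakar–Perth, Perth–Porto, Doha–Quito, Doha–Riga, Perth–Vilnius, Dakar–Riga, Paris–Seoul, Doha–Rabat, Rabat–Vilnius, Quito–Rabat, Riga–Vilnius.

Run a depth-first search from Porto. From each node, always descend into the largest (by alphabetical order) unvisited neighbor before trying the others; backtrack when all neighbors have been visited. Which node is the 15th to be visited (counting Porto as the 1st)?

Bogota

Visit Porto
Porto → Sofia
Sofia → Riga
Riga → Vilnius
Vilnius → Rabat
Rabat → Seoul
Seoul → Perth
Perth → Dakar
Dakar → Quito
Quito → Lagos
Lagos → Cairo
Cairo → Paris
Cairo → Delhi
Delhi → Doha
Quito → Bogota

Visit order: Porto, Sofia, Riga, Vilnius, Rabat, Seoul, Perth, Dakar, Quito, Lagos, Cairo, Paris, Delhi, Doha, Bogota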